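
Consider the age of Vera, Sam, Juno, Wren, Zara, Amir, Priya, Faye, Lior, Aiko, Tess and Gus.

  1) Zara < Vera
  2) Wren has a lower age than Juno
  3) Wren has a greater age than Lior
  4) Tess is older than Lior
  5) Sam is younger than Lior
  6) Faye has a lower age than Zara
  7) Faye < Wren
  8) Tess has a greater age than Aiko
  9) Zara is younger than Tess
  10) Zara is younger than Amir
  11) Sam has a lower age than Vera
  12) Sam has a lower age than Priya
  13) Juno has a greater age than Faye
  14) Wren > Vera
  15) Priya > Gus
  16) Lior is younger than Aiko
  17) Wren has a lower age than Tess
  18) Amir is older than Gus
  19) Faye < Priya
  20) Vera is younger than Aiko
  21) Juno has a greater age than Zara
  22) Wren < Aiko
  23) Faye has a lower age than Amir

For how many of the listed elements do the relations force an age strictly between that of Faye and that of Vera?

1

Chaining upward from Faye reaches: Zara, Amir, Priya, Wren, Aiko, Juno, Tess.
Chaining downward from Vera reaches: Sam, Zara.
Strictly between Faye and Vera are those in both lists: Zara — 1 element.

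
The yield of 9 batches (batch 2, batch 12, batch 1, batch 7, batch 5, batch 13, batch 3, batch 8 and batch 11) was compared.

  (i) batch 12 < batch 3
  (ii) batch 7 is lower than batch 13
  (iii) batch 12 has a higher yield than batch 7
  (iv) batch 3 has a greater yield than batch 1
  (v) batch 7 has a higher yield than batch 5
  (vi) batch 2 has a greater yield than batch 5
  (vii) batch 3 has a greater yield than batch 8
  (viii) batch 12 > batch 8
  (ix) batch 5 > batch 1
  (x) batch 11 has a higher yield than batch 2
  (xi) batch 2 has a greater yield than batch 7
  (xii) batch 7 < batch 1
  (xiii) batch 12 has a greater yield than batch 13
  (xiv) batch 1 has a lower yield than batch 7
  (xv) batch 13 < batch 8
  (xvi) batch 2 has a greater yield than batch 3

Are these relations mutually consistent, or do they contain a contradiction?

inconsistent

Chaining the given relations yields batch 1 < batch 5 < batch 7, so batch 1 < batch 7. But one relation states batch 7 < batch 1. These cannot both hold.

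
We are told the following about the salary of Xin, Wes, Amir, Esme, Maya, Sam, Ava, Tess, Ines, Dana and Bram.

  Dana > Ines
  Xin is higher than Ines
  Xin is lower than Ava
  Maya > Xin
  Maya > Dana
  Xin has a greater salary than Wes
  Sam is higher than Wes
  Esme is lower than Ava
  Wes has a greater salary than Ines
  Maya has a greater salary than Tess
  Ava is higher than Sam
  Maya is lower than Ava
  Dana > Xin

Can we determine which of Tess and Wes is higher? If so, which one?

Following every chain through Wes: above Wes we get Xin, Sam, Dana, Maya, Ava; below Wes we get Ines.
Tess is not reached, and no chain runs the other way from Tess to Wes.
So the given relations leave the order of Wes and Tess undetermined.

undetermined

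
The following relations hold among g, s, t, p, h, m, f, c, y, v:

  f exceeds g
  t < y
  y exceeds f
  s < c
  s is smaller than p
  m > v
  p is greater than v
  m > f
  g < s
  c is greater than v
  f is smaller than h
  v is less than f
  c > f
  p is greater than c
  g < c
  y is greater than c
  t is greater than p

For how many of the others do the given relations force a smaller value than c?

From c the given relations immediately reach g, v, f, s.
No other element is forced below c by the given relations, so the count is 4.

4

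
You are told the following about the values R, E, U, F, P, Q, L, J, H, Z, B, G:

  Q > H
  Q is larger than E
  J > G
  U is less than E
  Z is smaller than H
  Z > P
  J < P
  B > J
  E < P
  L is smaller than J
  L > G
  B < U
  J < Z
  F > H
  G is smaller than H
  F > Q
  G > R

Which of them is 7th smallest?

E

Chaining the given pairs: R < G < L < J < B < U < E < P < Z < H < Q < F.
Counting 7 from the smallest end gives E.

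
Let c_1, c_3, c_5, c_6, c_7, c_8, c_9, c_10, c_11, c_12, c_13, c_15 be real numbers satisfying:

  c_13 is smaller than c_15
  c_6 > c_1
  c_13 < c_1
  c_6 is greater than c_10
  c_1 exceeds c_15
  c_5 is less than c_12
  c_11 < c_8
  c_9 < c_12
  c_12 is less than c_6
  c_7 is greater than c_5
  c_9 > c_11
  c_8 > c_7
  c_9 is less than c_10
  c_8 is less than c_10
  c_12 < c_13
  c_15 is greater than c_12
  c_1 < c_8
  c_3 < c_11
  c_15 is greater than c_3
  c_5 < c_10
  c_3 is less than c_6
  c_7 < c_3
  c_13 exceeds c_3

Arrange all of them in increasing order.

The consecutive links are each given: c_5 < c_7; c_7 < c_3; c_3 < c_11; c_11 < c_9; c_9 < c_12; c_12 < c_13; c_13 < c_15; c_15 < c_1; c_1 < c_8; c_8 < c_10; c_10 < c_6.

c_5 < c_7 < c_3 < c_11 < c_9 < c_12 < c_13 < c_15 < c_1 < c_8 < c_10 < c_6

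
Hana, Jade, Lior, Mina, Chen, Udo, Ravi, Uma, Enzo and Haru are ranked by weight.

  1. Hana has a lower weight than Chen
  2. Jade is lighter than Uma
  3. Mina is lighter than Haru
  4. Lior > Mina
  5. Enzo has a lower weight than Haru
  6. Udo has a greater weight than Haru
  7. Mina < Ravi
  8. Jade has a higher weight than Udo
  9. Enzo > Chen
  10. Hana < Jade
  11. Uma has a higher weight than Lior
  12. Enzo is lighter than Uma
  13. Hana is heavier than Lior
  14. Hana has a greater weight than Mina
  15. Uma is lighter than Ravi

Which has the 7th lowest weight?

Udo

The consecutive relations fix a unique order: Mina < Lior < Hana < Chen < Enzo < Haru < Udo < Jade < Uma < Ravi.
Counting 7 from the smallest end gives Udo.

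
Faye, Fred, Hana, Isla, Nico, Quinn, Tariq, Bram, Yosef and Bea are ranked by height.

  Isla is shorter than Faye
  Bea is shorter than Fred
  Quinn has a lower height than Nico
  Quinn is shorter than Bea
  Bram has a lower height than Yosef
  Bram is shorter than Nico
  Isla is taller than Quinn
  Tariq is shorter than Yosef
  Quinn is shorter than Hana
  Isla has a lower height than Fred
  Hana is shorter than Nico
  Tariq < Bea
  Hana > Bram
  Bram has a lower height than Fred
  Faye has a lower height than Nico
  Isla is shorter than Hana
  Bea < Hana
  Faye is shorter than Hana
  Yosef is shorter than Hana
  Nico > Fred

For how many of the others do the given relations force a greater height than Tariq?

From Tariq the given relations immediately reach Yosef, Bea.
From those, Hana, Fred — 4 in total.
From those, Nico — 5 in total.
Nothing else is reachable above Tariq; 5 in all.

5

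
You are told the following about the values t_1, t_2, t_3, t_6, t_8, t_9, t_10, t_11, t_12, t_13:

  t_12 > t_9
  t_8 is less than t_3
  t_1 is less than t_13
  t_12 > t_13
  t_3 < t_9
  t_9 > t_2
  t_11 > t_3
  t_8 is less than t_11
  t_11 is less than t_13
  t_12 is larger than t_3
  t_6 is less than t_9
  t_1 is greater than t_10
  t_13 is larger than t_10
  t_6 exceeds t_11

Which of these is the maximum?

t_12

t_8 is not greatest since t_8 < t_3; t_2 is not greatest since t_2 < t_9; t_10 is not greatest since t_10 < t_1; t_3 is not greatest since t_3 < t_9; t_1 is not greatest since t_1 < t_13; t_11 is not greatest since t_11 < t_6; t_13 is not greatest since t_13 < t_12; t_6 is not greatest since t_6 < t_9; t_9 is not greatest since t_9 < t_12.
Only t_12 has nothing above it, so t_12 is the maximum.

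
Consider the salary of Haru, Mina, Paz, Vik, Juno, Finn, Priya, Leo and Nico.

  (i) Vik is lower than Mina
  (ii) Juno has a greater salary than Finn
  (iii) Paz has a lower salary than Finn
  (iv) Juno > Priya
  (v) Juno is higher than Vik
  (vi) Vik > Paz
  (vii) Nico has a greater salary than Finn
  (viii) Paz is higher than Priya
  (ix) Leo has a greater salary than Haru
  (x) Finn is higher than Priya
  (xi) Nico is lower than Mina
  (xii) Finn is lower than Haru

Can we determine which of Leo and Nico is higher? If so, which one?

undetermined

Following every chain through Nico: above Nico we get Mina; below Nico we get Priya, Paz, Finn.
Leo is not reached, and no chain runs the other way from Leo to Nico.
So the given relations leave the order of Nico and Leo undetermined.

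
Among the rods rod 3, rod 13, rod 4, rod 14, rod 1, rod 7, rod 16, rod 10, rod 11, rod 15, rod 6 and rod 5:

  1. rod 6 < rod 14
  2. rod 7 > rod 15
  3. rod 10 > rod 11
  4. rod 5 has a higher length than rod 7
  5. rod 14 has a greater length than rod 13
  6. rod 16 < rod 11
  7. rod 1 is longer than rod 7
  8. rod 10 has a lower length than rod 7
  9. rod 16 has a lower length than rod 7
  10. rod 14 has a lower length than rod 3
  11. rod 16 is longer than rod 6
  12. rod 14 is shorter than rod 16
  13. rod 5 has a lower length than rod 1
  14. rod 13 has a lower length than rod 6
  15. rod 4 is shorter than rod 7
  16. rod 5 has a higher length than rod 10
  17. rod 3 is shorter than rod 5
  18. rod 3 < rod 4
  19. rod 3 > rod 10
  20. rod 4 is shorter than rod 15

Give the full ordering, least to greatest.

rod 13 < rod 6 < rod 14 < rod 16 < rod 11 < rod 10 < rod 3 < rod 4 < rod 15 < rod 7 < rod 5 < rod 1

The consecutive links are each given: rod 13 < rod 6; rod 6 < rod 14; rod 14 < rod 16; rod 16 < rod 11; rod 11 < rod 10; rod 10 < rod 3; rod 3 < rod 4; rod 4 < rod 15; rod 15 < rod 7; rod 7 < rod 5; rod 5 < rod 1.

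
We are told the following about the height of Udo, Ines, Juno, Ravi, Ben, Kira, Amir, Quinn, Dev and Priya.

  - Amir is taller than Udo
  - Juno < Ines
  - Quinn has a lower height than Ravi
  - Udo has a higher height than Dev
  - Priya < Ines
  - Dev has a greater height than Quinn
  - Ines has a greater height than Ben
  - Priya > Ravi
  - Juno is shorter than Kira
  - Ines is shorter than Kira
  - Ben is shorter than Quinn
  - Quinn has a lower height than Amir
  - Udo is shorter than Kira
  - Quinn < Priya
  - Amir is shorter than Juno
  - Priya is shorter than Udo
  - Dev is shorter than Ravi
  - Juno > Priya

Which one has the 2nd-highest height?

Ines

The consecutive relations fix a unique order: Ben < Quinn < Dev < Ravi < Priya < Udo < Amir < Juno < Ines < Kira.
Counting 2 from the largest end gives Ines.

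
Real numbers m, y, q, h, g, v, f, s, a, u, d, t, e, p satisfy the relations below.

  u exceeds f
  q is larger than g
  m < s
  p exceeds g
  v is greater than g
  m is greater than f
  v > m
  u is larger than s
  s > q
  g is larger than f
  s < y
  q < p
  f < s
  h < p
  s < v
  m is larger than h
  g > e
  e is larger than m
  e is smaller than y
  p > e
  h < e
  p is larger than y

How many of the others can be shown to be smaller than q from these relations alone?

5

From q the given relations immediately reach g.
From those, f, e — 3 in total.
From those, h, m — 5 in total.
Nothing else is reachable below q; 5 in all.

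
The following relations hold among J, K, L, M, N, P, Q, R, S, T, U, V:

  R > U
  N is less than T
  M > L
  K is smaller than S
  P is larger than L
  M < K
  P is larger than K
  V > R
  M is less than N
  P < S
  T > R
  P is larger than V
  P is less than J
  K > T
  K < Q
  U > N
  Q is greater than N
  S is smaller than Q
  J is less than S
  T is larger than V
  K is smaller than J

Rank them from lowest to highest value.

L < M < N < U < R < V < T < K < P < J < S < Q

Each adjacent pair is fixed by a given relation: L < M; M < N; N < U; U < R; R < V; V < T; T < K; K < P; P < J; J < S; S < Q. Chaining them end to end gives the full order.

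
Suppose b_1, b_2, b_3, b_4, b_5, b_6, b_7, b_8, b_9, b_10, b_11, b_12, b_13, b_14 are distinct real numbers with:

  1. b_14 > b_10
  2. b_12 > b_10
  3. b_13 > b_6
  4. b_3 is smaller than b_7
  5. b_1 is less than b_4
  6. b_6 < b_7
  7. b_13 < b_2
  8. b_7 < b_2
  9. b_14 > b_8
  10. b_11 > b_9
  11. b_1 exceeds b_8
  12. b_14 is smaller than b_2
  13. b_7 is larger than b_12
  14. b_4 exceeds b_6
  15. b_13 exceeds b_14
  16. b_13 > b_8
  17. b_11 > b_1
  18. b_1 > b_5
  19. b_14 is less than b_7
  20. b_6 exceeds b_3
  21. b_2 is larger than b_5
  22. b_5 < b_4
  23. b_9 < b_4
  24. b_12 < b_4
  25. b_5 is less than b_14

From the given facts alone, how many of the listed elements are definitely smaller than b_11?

4

From b_11 the given relations immediately reach b_9, b_1.
From those, b_5, b_8 — 4 in total.
Nothing else is reachable below b_11; 4 in all.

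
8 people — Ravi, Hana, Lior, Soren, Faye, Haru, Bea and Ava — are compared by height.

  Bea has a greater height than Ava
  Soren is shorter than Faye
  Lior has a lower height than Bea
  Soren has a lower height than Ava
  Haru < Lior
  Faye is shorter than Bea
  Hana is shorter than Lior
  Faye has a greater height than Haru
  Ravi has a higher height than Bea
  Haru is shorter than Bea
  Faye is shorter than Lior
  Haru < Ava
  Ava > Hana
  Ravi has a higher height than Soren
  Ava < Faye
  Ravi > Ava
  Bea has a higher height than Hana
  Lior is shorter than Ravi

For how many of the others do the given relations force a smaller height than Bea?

From Bea the given relations immediately reach Hana, Haru, Ava, Faye, Lior.
From those, Soren — 6 in total.
Nothing else is reachable below Bea; 6 in all.

6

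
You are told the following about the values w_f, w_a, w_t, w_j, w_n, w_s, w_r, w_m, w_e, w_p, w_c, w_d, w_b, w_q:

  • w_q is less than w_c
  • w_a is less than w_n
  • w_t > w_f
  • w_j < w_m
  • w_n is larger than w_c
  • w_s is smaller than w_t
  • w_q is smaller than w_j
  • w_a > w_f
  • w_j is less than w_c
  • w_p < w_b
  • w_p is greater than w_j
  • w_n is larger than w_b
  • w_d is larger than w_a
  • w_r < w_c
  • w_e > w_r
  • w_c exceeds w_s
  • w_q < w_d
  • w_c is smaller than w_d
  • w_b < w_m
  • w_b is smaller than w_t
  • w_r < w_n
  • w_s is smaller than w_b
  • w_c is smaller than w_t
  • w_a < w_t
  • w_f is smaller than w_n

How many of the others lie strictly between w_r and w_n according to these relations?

1

The relations place w_r below w_n. An element lies strictly between them when it is forced above w_r and also forced below w_n.
Above w_r: {w_c, w_t, w_e, w_d}. Below w_n: {w_q, w_j, w_s, w_f, w_p, w_b, w_a, w_c}.
Intersection: {w_c} — 1.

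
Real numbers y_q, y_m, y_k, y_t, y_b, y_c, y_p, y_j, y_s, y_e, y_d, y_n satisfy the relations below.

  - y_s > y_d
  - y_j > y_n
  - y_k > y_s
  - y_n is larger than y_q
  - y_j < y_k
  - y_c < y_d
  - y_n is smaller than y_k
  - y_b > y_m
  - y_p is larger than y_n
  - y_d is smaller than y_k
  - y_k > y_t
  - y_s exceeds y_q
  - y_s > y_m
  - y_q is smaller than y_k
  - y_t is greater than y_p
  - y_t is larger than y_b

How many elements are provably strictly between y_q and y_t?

2

The relations place y_q below y_t. An element lies strictly between them when it is forced above y_q and also forced below y_t.
Above y_q: {y_n, y_s, y_p, y_j, y_k}. Below y_t: {y_m, y_b, y_n, y_p}.
Intersection: {y_n, y_p} — 2.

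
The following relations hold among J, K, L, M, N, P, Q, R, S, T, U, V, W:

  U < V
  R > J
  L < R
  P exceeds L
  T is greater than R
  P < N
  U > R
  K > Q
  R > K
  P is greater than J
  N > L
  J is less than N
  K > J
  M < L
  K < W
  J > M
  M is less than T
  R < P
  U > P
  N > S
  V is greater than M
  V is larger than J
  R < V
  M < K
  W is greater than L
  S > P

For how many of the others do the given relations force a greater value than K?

Directly above K: R, W.
One step further: P, U, V, T (6 so far).
One step further: S, N (8 so far).
Nothing else is reachable above K; 8 in all.

8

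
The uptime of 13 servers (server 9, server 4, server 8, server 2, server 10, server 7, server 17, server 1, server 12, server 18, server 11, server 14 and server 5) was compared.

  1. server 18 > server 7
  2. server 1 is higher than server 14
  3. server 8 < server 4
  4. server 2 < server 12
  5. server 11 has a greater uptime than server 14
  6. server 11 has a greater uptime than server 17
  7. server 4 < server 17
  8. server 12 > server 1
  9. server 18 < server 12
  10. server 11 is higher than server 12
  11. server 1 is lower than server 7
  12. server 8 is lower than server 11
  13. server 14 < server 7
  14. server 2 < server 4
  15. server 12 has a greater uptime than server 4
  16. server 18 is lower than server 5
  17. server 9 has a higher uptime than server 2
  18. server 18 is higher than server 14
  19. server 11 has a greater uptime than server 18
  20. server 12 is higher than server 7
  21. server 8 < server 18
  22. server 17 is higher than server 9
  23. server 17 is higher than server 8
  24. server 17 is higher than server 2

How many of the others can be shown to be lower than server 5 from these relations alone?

5

The elements the relations force below server 5 are server 14, server 1, server 8, server 7, server 18 — no chain reaches any other.
That is 5.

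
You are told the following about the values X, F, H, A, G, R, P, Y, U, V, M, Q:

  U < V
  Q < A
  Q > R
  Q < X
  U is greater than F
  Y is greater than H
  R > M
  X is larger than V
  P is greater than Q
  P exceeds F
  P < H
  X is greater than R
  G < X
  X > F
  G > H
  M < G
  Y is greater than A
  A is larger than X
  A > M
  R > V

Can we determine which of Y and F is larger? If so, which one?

Y

Following the relations from F: F < U < V < R < Q < P < H < G < X < A < Y.
So Y is larger.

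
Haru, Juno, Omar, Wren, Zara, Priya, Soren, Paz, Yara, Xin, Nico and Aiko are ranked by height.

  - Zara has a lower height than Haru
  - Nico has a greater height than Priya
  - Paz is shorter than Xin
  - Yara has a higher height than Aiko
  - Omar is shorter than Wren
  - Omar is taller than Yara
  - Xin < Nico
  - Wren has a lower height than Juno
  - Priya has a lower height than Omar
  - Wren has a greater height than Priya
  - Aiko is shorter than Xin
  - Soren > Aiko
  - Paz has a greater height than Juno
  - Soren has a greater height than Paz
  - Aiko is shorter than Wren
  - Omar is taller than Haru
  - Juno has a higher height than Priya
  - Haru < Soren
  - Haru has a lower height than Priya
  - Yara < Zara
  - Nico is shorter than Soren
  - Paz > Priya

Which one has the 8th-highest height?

Chaining the given pairs: Aiko < Yara < Zara < Haru < Priya < Omar < Wren < Juno < Paz < Xin < Nico < Soren.
The 8th largest is Priya.

Priya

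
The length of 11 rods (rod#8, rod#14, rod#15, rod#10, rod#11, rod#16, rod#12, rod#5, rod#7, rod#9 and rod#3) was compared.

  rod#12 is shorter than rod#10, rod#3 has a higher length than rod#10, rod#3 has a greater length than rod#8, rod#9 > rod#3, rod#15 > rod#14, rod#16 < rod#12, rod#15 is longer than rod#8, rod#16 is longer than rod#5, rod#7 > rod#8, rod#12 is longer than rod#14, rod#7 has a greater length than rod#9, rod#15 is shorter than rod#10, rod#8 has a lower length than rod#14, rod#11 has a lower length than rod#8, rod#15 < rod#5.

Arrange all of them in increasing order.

rod#11 < rod#8 < rod#14 < rod#15 < rod#5 < rod#16 < rod#12 < rod#10 < rod#3 < rod#9 < rod#7

Nothing is placed below rod#11, so it is least; from there rod#11 < rod#8; rod#8 < rod#14; rod#14 < rod#15; rod#15 < rod#5; rod#5 < rod#16; rod#16 < rod#12; rod#12 < rod#10; rod#10 < rod#3; rod#3 < rod#9; rod#9 < rod#7, each given directly.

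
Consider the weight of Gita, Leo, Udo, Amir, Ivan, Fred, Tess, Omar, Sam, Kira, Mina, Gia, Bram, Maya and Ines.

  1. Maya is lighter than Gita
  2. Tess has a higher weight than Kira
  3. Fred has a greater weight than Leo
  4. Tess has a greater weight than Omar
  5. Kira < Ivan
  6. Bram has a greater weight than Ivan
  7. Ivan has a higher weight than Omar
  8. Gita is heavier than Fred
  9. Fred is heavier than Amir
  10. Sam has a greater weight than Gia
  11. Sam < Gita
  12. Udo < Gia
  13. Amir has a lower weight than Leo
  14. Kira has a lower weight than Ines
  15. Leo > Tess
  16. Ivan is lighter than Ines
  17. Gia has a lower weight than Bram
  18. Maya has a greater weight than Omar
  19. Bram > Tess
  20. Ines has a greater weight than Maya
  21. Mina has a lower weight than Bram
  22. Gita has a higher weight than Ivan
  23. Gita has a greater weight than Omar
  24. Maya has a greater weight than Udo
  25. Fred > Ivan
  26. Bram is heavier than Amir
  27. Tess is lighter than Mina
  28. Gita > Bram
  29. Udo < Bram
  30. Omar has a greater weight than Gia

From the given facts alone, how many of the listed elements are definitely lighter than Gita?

13

Directly below Gita: Omar, Maya, Sam, Ivan, Fred, Bram.
One step further: Udo, Gia, Kira, Tess, Amir, Mina, Leo (13 so far).
No other element is forced below Gita by the given relations, so the count is 13.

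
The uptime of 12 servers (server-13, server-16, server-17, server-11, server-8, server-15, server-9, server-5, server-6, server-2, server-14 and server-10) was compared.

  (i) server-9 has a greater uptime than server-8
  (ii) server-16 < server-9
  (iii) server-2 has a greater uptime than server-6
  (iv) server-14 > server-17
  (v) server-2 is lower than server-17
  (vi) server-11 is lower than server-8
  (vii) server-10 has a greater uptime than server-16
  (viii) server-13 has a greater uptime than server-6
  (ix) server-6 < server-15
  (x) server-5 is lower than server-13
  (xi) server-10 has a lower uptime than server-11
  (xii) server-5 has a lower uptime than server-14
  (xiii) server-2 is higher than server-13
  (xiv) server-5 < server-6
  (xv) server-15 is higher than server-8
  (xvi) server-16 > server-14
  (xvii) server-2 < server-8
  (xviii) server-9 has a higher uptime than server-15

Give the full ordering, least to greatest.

Each adjacent pair is fixed by a given relation: server-5 < server-6; server-6 < server-13; server-13 < server-2; server-2 < server-17; server-17 < server-14; server-14 < server-16; server-16 < server-10; server-10 < server-11; server-11 < server-8; server-8 < server-15; server-15 < server-9. Chaining them end to end gives the full order.

server-5 < server-6 < server-13 < server-2 < server-17 < server-14 < server-16 < server-10 < server-11 < server-8 < server-15 < server-9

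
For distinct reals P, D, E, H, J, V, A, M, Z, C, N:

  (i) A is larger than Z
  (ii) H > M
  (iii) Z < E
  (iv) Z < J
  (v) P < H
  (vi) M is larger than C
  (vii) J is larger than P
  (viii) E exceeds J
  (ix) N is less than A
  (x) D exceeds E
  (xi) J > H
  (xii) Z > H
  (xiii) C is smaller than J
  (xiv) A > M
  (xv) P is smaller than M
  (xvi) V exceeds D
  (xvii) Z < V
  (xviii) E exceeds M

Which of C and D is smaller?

C

C < M < H < Z < J < E < D, by transitivity through M, H, Z, J, E.
So C < D; C is the smaller of the two.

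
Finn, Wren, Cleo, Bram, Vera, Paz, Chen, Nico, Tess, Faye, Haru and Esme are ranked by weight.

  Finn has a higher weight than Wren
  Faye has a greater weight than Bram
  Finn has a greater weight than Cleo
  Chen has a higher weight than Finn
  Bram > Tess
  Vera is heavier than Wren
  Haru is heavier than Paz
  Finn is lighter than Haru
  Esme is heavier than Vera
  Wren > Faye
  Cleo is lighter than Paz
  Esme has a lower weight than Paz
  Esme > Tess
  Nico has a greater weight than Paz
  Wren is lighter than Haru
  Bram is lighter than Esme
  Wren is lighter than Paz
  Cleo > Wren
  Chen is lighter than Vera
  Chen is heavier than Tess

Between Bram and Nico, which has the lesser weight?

Bram < Faye and Faye < Wren give Bram < Wren.
Then Wren < Cleo extends the chain to Cleo.
Then Cleo < Finn extends the chain to Finn.
With Finn < Chen: Bram < Faye < Wren < Cleo < Finn < Chen.
With Chen < Vera: Bram < Faye < Wren < Cleo < Finn < Chen < Vera.
Then Vera < Esme extends the chain to Esme.
Then Esme < Paz extends the chain to Paz.
With Paz < Nico: Bram < Faye < Wren < Cleo < Finn < Chen < Vera < Esme < Paz < Nico.
So Bram < Nico; Bram is the lighter of the two.

Bram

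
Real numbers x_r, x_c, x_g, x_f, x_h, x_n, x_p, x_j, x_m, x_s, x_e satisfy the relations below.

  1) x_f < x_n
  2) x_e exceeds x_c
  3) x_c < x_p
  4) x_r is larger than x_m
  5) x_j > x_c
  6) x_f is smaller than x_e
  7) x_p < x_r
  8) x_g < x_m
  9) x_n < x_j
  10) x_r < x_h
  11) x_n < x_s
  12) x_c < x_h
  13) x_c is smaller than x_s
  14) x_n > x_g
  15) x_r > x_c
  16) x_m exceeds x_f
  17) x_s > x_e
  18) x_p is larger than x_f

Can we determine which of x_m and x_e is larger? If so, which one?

undetermined

Following every chain through x_e: above x_e we get x_s; below x_e we get x_c, x_f.
x_m is not reached, and no chain runs the other way from x_m to x_e.
So the given relations leave the order of x_e and x_m undetermined.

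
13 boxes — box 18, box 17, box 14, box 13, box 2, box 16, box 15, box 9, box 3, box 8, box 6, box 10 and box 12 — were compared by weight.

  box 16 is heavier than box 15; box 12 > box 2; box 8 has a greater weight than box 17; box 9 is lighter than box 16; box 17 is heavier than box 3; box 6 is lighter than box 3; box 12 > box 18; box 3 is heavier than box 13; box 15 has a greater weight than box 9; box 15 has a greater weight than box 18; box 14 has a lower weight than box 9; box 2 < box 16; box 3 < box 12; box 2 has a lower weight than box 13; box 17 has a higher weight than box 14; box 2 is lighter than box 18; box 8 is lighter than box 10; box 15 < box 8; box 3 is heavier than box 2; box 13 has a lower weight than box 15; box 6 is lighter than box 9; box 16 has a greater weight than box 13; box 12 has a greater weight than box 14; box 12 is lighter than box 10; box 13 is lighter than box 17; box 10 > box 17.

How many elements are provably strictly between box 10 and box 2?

The relations place box 2 below box 10. An element lies strictly between them when it is forced above box 2 and also forced below box 10.
Above box 2: {box 13, box 18, box 3, box 12, box 17, box 15, box 8, box 16}. Below box 10: {box 13, box 6, box 18, box 14, box 3, box 9, box 12, box 17, box 15, box 8}.
Intersection: {box 13, box 18, box 3, box 12, box 17, box 15, box 8} — 7.

7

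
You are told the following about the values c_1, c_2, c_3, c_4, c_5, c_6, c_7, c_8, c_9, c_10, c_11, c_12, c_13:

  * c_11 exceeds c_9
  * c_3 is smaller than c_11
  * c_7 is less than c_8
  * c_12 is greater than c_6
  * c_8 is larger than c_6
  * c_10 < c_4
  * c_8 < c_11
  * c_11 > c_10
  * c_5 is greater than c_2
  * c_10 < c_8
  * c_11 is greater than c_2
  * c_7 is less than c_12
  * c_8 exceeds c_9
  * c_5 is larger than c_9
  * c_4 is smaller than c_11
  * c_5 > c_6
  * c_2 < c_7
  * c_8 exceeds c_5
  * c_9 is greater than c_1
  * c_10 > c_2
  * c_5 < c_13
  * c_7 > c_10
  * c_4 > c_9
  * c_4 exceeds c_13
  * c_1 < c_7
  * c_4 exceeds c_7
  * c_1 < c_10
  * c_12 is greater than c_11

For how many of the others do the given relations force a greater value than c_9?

6

From c_9 the given relations immediately reach c_5, c_4, c_8, c_11.
From those, c_13, c_12 — 6 in total.
Nothing else is reachable above c_9; 6 in all.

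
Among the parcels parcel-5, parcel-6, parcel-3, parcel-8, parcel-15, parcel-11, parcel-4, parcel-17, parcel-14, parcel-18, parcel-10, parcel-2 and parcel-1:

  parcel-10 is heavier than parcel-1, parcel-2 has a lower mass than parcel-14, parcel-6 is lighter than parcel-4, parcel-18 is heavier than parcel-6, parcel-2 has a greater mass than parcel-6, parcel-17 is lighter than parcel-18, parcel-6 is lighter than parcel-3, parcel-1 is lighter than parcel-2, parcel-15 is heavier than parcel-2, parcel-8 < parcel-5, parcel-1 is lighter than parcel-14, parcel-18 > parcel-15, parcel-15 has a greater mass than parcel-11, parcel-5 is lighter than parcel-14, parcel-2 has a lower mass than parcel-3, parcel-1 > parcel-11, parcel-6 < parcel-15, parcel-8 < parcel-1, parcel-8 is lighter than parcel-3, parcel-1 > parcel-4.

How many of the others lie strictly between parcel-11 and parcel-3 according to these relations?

The relations place parcel-11 below parcel-3. An element lies strictly between them when it is forced above parcel-11 and also forced below parcel-3.
Above parcel-11: {parcel-1, parcel-2, parcel-15, parcel-14, parcel-18, parcel-10}. Below parcel-3: {parcel-6, parcel-8, parcel-4, parcel-1, parcel-2}.
Intersection: {parcel-1, parcel-2} — 2.

2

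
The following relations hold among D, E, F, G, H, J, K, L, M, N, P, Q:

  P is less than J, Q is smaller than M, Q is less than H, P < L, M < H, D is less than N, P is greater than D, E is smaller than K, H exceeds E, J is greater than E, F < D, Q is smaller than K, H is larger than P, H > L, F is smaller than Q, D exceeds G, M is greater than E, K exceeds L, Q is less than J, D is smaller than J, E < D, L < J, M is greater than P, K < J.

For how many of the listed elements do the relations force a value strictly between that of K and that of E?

3

Chaining upward from E reaches: D, N, P, L, J, M, H.
Chaining downward from K reaches: G, F, Q, D, P, L.
Strictly between E and K are those in both lists: D, P, L — 3 elements.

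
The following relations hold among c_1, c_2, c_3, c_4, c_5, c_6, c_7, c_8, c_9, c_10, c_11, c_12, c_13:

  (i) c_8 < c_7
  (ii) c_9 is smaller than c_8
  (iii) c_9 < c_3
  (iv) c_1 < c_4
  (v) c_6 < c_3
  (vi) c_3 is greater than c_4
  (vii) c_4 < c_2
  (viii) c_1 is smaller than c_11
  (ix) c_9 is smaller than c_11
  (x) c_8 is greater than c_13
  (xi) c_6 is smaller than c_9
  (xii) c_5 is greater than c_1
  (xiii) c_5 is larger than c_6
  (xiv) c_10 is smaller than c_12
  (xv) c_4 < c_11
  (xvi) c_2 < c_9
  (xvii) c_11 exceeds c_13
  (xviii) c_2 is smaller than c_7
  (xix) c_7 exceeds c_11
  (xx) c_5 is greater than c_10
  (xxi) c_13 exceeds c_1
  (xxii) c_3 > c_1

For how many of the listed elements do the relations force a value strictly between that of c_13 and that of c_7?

2

The relations place c_13 below c_7. An element lies strictly between them when it is forced above c_13 and also forced below c_7.
Above c_13: {c_11, c_8}. Below c_7: {c_1, c_4, c_6, c_2, c_9, c_11, c_8}.
Intersection: {c_11, c_8} — 2.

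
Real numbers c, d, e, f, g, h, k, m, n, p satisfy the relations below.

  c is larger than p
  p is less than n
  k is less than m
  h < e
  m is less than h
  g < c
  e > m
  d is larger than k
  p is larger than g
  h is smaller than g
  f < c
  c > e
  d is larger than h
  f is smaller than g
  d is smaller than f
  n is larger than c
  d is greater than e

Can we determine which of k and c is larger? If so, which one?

c

Following the relations from k: k < m < h < e < d < f < g < p < c.
So c is larger.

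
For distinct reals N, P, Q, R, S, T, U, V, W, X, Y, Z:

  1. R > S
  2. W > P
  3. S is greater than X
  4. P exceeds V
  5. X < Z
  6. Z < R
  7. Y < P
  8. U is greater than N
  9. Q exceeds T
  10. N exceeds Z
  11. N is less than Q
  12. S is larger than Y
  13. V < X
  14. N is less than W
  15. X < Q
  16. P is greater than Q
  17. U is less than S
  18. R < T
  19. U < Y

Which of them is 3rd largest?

Chaining the given pairs: V < X < Z < N < U < Y < S < R < T < Q < P < W.
Counting 3 from the largest end gives Q.

Q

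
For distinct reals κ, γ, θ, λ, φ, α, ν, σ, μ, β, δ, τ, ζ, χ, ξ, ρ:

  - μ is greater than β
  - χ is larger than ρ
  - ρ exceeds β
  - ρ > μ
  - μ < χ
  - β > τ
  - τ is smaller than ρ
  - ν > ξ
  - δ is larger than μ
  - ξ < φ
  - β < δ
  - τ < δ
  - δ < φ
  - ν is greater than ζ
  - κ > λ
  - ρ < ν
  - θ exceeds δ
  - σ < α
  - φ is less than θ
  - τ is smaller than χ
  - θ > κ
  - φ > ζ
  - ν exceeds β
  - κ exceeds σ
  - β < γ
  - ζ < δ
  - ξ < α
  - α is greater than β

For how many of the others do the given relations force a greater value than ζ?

4

Directly above ζ: δ, φ, ν.
One step further: θ (4 so far).
Nothing else is reachable above ζ; 4 in all.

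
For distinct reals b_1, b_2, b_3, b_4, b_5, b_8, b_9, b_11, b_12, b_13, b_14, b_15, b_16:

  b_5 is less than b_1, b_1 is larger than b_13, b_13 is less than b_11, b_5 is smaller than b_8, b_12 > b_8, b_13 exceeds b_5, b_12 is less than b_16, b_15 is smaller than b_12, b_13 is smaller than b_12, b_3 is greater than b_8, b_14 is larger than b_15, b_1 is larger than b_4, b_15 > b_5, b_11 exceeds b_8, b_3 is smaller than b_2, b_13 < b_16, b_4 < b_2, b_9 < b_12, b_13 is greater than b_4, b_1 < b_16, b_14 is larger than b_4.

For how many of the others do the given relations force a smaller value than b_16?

8

The elements the relations force below b_16 are b_4, b_5, b_9, b_8, b_13, b_15, b_12, b_1 — no chain reaches any other.
That is 8.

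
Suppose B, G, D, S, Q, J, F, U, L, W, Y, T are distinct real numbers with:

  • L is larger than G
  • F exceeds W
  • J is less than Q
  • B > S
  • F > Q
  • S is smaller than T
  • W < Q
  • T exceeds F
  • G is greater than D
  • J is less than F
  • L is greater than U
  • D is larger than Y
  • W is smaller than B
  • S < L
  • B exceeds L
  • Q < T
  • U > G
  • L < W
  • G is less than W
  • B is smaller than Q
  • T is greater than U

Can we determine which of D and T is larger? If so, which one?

T

Following the relations from D: D < G < U < L < W < B < Q < F < T.
So T is larger.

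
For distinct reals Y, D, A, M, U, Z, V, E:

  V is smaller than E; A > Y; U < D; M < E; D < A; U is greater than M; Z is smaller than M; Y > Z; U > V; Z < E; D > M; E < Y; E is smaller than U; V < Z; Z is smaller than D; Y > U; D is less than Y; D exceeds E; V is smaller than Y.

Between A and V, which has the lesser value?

V < Z < M < E < U < D < Y < A, by transitivity through Z, M, E, U, D, Y.
So V < A; V is the smaller of the two.

V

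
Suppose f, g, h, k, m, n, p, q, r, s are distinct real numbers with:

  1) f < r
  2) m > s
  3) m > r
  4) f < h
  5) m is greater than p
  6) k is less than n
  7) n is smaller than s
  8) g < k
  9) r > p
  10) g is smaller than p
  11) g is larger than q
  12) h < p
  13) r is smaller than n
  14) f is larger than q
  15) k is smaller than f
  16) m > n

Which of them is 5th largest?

p

Chaining the given pairs: q < g < k < f < h < p < r < n < s < m.
Counting 5 from the largest end gives p.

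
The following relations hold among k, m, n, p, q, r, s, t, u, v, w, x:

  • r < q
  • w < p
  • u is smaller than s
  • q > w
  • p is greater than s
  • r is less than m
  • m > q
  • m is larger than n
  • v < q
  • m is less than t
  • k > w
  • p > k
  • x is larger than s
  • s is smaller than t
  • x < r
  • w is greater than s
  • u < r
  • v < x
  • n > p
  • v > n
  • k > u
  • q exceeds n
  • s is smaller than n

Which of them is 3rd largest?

The consecutive relations fix a unique order: u < s < w < k < p < n < v < x < r < q < m < t.
The 3rd largest is q.

q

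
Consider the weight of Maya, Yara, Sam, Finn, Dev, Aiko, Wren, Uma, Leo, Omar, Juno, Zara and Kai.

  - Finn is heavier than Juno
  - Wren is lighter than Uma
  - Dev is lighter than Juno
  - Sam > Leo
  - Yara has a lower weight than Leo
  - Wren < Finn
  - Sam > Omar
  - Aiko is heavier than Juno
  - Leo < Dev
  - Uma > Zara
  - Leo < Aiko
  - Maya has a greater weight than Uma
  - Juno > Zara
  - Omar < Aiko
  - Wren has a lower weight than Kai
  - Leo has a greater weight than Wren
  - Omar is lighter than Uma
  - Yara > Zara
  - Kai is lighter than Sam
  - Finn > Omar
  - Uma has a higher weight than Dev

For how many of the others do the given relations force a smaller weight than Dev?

Directly below Dev: Leo.
One step further: Wren, Yara (3 so far).
One step further: Zara (4 so far).
No other element is forced below Dev by the given relations, so the count is 4.

4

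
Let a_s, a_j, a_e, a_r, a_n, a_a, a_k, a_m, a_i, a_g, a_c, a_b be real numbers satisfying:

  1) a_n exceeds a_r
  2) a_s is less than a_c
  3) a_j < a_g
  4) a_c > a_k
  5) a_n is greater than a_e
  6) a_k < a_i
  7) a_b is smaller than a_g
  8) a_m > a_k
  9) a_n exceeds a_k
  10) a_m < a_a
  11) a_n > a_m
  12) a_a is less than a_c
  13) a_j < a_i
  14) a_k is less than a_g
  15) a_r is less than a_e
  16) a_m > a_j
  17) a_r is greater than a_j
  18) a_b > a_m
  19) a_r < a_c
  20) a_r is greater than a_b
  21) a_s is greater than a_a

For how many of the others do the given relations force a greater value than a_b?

5

From a_b the given relations immediately reach a_r, a_g.
From those, a_e, a_c, a_n — 5 in total.
Nothing else is reachable above a_b; 5 in all.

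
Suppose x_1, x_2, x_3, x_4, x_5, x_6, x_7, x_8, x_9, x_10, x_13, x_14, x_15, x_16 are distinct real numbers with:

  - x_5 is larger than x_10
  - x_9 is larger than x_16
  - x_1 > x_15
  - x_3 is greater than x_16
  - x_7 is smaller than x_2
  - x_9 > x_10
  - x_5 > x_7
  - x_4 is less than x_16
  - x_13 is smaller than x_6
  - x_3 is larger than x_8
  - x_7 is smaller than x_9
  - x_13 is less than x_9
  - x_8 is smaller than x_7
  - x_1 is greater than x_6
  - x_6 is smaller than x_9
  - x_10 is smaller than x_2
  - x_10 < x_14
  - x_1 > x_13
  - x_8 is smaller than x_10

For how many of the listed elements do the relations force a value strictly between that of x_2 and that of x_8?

2

Chaining upward from x_8 reaches: x_7, x_3, x_10, x_14, x_5, x_9.
Chaining downward from x_2 reaches: x_7, x_10.
Strictly between x_8 and x_2 are those in both lists: x_7, x_10 — 2 elements.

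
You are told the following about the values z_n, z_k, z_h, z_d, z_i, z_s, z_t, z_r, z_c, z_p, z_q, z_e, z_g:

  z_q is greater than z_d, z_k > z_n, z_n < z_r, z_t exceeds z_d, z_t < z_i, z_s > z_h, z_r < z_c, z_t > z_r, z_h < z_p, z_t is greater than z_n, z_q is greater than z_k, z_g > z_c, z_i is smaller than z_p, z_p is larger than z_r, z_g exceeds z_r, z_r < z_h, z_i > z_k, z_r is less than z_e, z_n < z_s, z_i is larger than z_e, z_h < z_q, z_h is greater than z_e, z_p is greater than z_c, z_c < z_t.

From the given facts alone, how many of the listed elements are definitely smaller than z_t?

From z_t the given relations immediately reach z_n, z_d, z_r, z_c.
No other element is forced below z_t by the given relations, so the count is 4.

4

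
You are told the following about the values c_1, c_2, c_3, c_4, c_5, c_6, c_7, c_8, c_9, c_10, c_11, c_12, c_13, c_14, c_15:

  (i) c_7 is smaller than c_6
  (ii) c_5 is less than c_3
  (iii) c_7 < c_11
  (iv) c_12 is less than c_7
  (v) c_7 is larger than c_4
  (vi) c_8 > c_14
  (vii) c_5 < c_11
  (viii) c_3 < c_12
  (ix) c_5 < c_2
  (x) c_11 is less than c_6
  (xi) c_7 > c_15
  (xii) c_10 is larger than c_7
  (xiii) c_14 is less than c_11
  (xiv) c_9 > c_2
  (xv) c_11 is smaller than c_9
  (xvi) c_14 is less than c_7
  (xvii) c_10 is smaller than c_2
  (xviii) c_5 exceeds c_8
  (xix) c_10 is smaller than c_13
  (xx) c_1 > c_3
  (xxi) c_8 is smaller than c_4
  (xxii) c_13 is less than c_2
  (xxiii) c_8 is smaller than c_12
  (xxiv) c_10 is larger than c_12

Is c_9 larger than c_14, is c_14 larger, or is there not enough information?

c_9

c_14 < c_8 and c_8 < c_5 give c_14 < c_5.
Then c_5 < c_3 extends the chain to c_3.
With c_3 < c_12: c_14 < c_8 < c_5 < c_3 < c_12.
With c_12 < c_7: c_14 < c_8 < c_5 < c_3 < c_12 < c_7.
Then c_7 < c_10 extends the chain to c_10.
Then c_10 < c_13 extends the chain to c_13.
Then c_13 < c_2 extends the chain to c_2.
With c_2 < c_9: c_14 < c_8 < c_5 < c_3 < c_12 < c_7 < c_10 < c_13 < c_2 < c_9.
So c_9 is larger.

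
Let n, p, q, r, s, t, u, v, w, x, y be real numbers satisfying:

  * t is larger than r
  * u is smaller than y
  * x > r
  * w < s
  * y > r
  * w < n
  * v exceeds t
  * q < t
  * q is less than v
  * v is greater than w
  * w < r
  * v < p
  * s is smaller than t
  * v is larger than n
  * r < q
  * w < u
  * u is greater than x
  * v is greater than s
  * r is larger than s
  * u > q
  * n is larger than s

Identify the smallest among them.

Chaining upward from w: directly above it, s, r, n, u, v; then q, x, t, y, p.
That covers every other element, and nothing is given below w, so w is the smallest.

w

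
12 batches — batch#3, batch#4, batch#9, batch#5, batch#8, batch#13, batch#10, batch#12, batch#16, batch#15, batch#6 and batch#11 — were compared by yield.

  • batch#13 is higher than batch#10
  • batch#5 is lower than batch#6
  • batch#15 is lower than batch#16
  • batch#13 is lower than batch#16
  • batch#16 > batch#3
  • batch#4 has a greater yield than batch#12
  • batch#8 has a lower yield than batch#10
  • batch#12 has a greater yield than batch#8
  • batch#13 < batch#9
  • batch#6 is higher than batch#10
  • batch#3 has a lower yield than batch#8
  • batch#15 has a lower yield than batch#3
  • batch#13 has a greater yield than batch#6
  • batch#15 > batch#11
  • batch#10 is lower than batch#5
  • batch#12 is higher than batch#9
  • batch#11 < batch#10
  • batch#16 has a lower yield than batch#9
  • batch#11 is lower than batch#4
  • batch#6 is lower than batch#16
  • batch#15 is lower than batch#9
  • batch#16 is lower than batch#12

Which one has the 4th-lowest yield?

Piecing the relations together gives one ordering: batch#11 < batch#15 < batch#3 < batch#8 < batch#10 < batch#5 < batch#6 < batch#13 < batch#16 < batch#9 < batch#12 < batch#4.
The 4th smallest is batch#8.

batch#8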